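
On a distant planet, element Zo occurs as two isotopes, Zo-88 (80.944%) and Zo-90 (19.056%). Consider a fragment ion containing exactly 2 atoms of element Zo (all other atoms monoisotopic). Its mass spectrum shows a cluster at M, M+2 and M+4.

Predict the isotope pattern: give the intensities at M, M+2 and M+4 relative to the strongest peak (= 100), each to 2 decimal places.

The 2 Zo atoms are independent, so intensities follow the terms of (0.80944 + 0.19056)^2.
P(M) = 0.80944^2 = 0.655193
P(M+2) = 2 × 0.80944^1 × 0.19056^1 = 0.308494
P(M+4) = 0.19056^2 = 0.036313
The M peak is largest (0.655193); scaling to 100 gives 100.00 : 47.08 : 5.54.

100.00 : 47.08 : 5.54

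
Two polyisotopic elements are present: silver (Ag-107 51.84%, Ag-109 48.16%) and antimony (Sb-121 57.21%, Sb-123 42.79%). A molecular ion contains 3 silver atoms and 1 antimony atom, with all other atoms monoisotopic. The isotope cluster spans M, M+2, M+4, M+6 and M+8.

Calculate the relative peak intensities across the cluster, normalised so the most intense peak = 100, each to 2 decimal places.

21.40 : 75.63 : 100.00 : 58.59 : 12.83

Silver pattern (n=3): 0.13931407 : 0.38827347 : 0.36071085 : 0.11170161
Antimony pattern (n=1): 0.5721 : 0.4279
Convolve the two distributions (both contribute in 2-u steps):
  M: 0.13931407×0.5721 = 0.079702
  M+2: 0.13931407×0.4279 + 0.38827347×0.5721 = 0.281744
  M+4: 0.38827347×0.4279 + 0.36071085×0.5721 = 0.372505
  M+6: 0.36071085×0.4279 + 0.11170161×0.5721 = 0.218253
  M+8: 0.11170161×0.4279 = 0.047797
Scale to base peak (0.372505) = 100: 21.40 : 75.63 : 100.00 : 58.59 : 12.83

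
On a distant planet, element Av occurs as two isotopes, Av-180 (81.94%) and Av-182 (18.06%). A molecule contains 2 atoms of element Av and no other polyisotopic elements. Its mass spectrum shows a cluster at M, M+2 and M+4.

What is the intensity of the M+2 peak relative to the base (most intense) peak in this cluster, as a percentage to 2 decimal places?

44.08%

(0.8194 + 0.1806)^2 gives M 0.6714, M+2 0.2960, M+4 0.0326; the largest is M.
P(M) = C(2,0) × 0.8194^2 × 0.1806^0 = 1 × 0.67141636 × 1.0000 = 0.671416 (base)
P(M+2) = C(2,1) × 0.8194^1 × 0.1806^1 = 2 × 0.8194 × 0.1806 = 0.295967
Relative intensity = 0.295967 / 0.671416 × 100 = 44.08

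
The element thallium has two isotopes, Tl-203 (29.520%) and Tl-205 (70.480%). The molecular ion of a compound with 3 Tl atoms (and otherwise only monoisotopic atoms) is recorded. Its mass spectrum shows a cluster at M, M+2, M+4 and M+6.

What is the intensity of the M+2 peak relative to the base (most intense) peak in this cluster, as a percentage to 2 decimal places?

41.88%

Term probabilities: M 0.0257, M+2 0.1843, M+4 0.4399, M+6 0.3501. Base peak = M+4.
P(M+4) = C(3,2) × 0.29520^1 × 0.70480^2 = 3 × 0.2952 × 0.49674304 = 0.439916 (base)
P(M+2) = C(3,1) × 0.29520^2 × 0.70480^1 = 3 × 0.08714304 × 0.7048 = 0.184255
Relative intensity = 0.184255 / 0.439916 × 100 = 41.88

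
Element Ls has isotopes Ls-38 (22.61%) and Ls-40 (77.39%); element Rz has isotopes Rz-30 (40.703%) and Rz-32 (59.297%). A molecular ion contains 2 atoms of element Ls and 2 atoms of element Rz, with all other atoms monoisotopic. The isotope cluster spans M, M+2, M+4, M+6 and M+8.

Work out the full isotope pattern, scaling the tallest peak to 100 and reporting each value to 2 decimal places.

2.05 : 20.05 : 69.42 : 100.00 : 51.09

Element Ls pattern (n=2): 0.05112121 : 0.34995758 : 0.59892121
Element Rz pattern (n=2): 0.16567342 : 0.48271316 : 0.35161342
Convolve the two distributions (both contribute in 2-u steps):
  M: 0.05112121×0.16567342 = 0.008469
  M+2: 0.05112121×0.48271316 + 0.34995758×0.16567342 = 0.082656
  M+4: 0.05112121×0.35161342 + 0.34995758×0.48271316 + 0.59892121×0.16567342 = 0.286129
  M+6: 0.34995758×0.35161342 + 0.59892121×0.48271316 = 0.412157
  M+8: 0.59892121×0.35161342 = 0.210589
Scale to base peak (0.412157) = 100: 2.05 : 20.05 : 69.42 : 100.00 : 51.09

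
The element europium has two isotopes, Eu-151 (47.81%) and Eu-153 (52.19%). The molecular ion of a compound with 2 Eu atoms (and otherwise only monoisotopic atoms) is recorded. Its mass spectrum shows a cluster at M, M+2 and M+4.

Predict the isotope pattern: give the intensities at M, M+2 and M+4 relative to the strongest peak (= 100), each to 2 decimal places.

Expanding (0.4781 + 0.5219)^2:
P(M) = 0.4781^2 = 0.228580
P(M+2) = 2 × 0.4781^1 × 0.5219^1 = 0.499041
P(M+4) = 0.5219^2 = 0.272380
The M+2 peak is largest (0.499041); scaling to 100 gives 45.80 : 100.00 : 54.58.

45.80 : 100.00 : 54.58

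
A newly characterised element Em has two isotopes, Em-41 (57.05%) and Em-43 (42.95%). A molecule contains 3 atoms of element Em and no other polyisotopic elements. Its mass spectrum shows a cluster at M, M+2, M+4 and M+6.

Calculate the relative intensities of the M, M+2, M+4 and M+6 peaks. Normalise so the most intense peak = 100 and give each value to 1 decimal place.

Each Em atom is independently Em-41 (p = 0.5705) or Em-43 (q = 0.4295); the cluster is the binomial expansion (p + q)^3.
P(M) = 0.5705^3 = 0.185681
P(M+2) = 3 × 0.5705^2 × 0.4295^1 = 0.419368
P(M+4) = 3 × 0.5705^1 × 0.4295^2 = 0.315721
P(M+6) = 0.4295^3 = 0.079230
The M+2 peak is largest (0.419368); scaling to 100 gives 44.3 : 100.0 : 75.3 : 18.9.

44.3 : 100.0 : 75.3 : 18.9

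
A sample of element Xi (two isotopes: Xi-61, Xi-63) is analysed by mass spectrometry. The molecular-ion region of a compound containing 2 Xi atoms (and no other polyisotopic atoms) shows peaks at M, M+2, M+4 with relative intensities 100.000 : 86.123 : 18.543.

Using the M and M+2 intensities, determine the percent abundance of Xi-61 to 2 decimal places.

Write p for the Xi-61 fraction. I(M+2)/I(M) = [C(2,1)·p^1·(1−p)] / p^2 = 2·(1−p)/p = 86.123/100.000 = 0.8612
(1−p)/p = 0.8612/2 = 0.4306  ⇒  p = 1/(1 + 0.4306) = 0.6990
Xi-61: 69.90%, Xi-63: 30.10%.

69.90%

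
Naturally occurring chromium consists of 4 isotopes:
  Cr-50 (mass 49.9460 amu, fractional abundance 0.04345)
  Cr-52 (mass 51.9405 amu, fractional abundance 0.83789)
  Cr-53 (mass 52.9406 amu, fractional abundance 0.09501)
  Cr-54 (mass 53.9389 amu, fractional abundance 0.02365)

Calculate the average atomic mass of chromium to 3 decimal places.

Ar = Σ fᵢ·mᵢ = 0.04345 × 49.9460 + 0.83789 × 51.9405 + 0.09501 × 52.9406 + 0.02365 × 53.9389
= 2.17015 + 43.52043 + 5.02989 + 1.27565 = 51.99612 amu

51.996 amu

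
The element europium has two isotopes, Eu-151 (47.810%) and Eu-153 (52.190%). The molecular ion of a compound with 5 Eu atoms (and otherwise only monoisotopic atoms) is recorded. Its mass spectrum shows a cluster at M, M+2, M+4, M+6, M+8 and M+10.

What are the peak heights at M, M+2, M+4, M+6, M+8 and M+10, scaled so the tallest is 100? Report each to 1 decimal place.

7.7 : 42.0 : 91.6 : 100.0 : 54.6 : 11.9

Expanding (0.47810 + 0.52190)^5:
P(M) = 0.47810^5 = 0.024980
P(M+2) = 5 × 0.47810^4 × 0.52190^1 = 0.136343
P(M+4) = 10 × 0.47810^3 × 0.52190^2 = 0.297667
P(M+6) = 10 × 0.47810^2 × 0.52190^3 = 0.324937
P(M+8) = 5 × 0.47810^1 × 0.52190^4 = 0.177353
P(M+10) = 0.52190^5 = 0.038720
The M+6 peak is largest (0.324937); scaling to 100 gives 7.7 : 42.0 : 91.6 : 100.0 : 54.6 : 11.9.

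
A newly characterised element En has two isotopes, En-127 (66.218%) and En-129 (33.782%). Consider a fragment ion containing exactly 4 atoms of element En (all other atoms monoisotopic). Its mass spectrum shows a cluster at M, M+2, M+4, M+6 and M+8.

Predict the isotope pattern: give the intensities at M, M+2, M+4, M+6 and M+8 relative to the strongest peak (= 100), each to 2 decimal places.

The 4 En atoms are independent, so intensities follow the terms of (0.66218 + 0.33782)^4.
P(M) = 0.66218^4 = 0.192267
P(M+2) = 4 × 0.66218^3 × 0.33782^1 = 0.392350
P(M+4) = 6 × 0.66218^2 × 0.33782^2 = 0.300244
P(M+6) = 4 × 0.66218^1 × 0.33782^3 = 0.102116
P(M+8) = 0.33782^4 = 0.013024
The M+2 peak is largest (0.392350); scaling to 100 gives 49.00 : 100.00 : 76.52 : 26.03 : 3.32.

49.00 : 100.00 : 76.52 : 26.03 : 3.32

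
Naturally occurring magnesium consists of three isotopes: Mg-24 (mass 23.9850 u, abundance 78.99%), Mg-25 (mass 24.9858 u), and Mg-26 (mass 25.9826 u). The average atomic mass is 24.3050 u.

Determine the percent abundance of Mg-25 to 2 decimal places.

10.00%

The remaining 21.01% is split between Mg-25 (fraction x) and Mg-26 (fraction 0.2101 − x).
Substituting: 24.9858x + 25.9826(0.2101 − x) = 5.3592485
(24.9858 − 25.9826)x = -0.09969576  ⇒  x = 0.10002, y = 0.11008
Mg-25: 10.00%, Mg-26: 11.01%.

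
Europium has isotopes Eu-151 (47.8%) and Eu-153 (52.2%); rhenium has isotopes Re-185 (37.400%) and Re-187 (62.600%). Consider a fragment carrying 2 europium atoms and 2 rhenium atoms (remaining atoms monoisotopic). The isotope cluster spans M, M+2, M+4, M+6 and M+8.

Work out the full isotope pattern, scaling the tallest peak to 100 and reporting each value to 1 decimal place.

Europium pattern (n=2): 0.228484 : 0.499032 : 0.272484
Rhenium pattern (n=2): 0.139876 : 0.468248 : 0.391876
Convolve the two distributions (both contribute in 2-u steps):
  M: 0.228484×0.139876 = 0.031959
  M+2: 0.228484×0.468248 + 0.499032×0.139876 = 0.176790
  M+4: 0.228484×0.391876 + 0.499032×0.468248 + 0.272484×0.139876 = 0.361322
  M+6: 0.499032×0.391876 + 0.272484×0.468248 = 0.323149
  M+8: 0.272484×0.391876 = 0.106780
Scale to base peak (0.361322) = 100: 8.8 : 48.9 : 100.0 : 89.4 : 29.6

8.8 : 48.9 : 100.0 : 89.4 : 29.6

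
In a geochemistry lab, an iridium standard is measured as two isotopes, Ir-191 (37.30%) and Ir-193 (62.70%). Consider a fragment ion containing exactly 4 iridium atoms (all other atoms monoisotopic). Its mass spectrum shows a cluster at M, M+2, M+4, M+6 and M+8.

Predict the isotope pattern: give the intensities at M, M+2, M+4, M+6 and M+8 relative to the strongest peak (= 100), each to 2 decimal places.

5.26 : 35.39 : 89.23 : 100.00 : 42.02

The 4 Ir atoms are independent, so intensities follow the terms of (0.3730 + 0.6270)^4.
P(M) = 0.3730^4 = 0.019357
P(M+2) = 4 × 0.3730^3 × 0.6270^1 = 0.130153
P(M+4) = 6 × 0.3730^2 × 0.6270^2 = 0.328174
P(M+6) = 4 × 0.3730^1 × 0.6270^3 = 0.367766
P(M+8) = 0.6270^4 = 0.154550
The M+6 peak is largest (0.367766); scaling to 100 gives 5.26 : 35.39 : 89.23 : 100.00 : 42.02.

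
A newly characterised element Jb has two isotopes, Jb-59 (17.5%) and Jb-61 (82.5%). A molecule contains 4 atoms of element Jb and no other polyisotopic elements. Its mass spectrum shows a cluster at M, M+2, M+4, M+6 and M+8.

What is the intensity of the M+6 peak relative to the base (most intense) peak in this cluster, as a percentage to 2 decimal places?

Binomial terms of (0.175 + 0.825)^4: M 0.0009, M+2 0.0177, M+4 0.1251, M+6 0.3931, M+8 0.4633 → M+8 is the base peak.
P(M+8) = C(4,4) × 0.175^0 × 0.825^4 = 1 × 1.0000 × 0.46325039 = 0.463250 (base)
P(M+6) = C(4,3) × 0.175^1 × 0.825^3 = 4 × 0.1750 × 0.56151562 = 0.393061
Relative intensity = 0.393061 / 0.463250 × 100 = 84.85

84.85%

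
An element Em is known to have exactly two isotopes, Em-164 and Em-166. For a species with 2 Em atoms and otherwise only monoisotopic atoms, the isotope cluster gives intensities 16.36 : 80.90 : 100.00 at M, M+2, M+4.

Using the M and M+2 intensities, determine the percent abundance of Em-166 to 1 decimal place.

Write p for the Em-164 fraction. I(M+2)/I(M) = [C(2,1)·p^1·(1−p)] / p^2 = 2·(1−p)/p = 80.90/16.36 = 4.9450
(1−p)/p = 4.9450/2 = 2.4725  ⇒  p = 1/(1 + 2.4725) = 0.2880
Em-164: 28.8%, Em-166: 71.2%.

71.2%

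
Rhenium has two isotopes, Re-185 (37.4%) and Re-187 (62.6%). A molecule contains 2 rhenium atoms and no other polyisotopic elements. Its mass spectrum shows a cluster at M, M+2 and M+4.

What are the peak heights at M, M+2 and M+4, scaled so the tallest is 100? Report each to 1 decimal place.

29.9 : 100.0 : 83.7

Each Re atom is independently Re-185 (p = 0.374) or Re-187 (q = 0.626); the cluster is the binomial expansion (p + q)^2.
P(M) = 0.374^2 = 0.139876
P(M+2) = 2 × 0.374^1 × 0.626^1 = 0.468248
P(M+4) = 0.626^2 = 0.391876
The M+2 peak is largest (0.468248); scaling to 100 gives 29.9 : 100.0 : 83.7.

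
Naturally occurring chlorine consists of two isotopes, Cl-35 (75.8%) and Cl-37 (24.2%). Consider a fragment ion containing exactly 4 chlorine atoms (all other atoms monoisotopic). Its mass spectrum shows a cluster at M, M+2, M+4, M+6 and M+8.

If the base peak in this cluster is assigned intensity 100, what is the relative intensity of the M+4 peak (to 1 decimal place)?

Binomial terms of (0.758 + 0.242)^4: M 0.3301, M+2 0.4216, M+4 0.2019, M+6 0.0430, M+8 0.0034 → M+2 is the base peak.
P(M+2) = C(4,1) × 0.758^3 × 0.242^1 = 4 × 0.43551951 × 0.2420 = 0.421583 (base)
P(M+4) = C(4,2) × 0.758^2 × 0.242^2 = 6 × 0.574564 × 0.058564 = 0.201893
Relative intensity = 0.201893 / 0.421583 × 100 = 47.9

47.9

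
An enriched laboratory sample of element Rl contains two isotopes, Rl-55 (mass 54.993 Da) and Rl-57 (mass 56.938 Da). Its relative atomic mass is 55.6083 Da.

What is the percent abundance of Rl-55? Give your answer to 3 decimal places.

68.365%

Writing the weighted mean with unknown fraction x of Rl-55:
54.993·x + 56.938·(1 − x) = 55.6083
(54.993 − 56.938)·x = 55.6083 − 56.938
x = -1.3297 / -1.945 = 0.68365 → 68.365% Rl-55, 31.635% Rl-57.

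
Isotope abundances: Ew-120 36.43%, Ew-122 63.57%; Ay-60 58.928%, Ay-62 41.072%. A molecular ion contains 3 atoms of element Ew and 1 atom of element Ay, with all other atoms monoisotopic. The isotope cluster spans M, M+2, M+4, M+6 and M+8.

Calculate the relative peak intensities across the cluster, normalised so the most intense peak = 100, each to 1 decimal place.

7.8 : 46.4 : 100.0 : 91.4 : 29.0

Element Ew pattern (n=3): 0.04834789 : 0.2530998 : 0.44165673 : 0.25689558
Element Ay pattern (n=1): 0.58928 : 0.41072
Convolve the two distributions (both contribute in 2-u steps):
  M: 0.04834789×0.58928 = 0.028490
  M+2: 0.04834789×0.41072 + 0.2530998×0.58928 = 0.169004
  M+4: 0.2530998×0.41072 + 0.44165673×0.58928 = 0.364213
  M+6: 0.44165673×0.41072 + 0.25689558×0.58928 = 0.332781
  M+8: 0.25689558×0.41072 = 0.105512
Scale to base peak (0.364213) = 100: 7.8 : 46.4 : 100.0 : 91.4 : 29.0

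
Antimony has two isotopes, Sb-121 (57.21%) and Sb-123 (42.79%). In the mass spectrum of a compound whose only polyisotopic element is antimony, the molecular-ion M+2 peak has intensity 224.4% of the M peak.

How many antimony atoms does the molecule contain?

For n independent Sb atoms, I(M+2)/I(M) = n · (abundance Sb-123) / (abundance Sb-121) = n · 0.4279/0.5721.
n = 2.244 × 0.5721/0.4279 = 3.00 ≈ 3

3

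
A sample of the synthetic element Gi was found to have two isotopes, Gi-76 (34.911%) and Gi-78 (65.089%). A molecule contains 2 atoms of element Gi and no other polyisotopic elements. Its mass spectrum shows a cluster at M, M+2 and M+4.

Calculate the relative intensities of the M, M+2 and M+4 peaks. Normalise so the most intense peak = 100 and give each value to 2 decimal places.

Expanding (0.34911 + 0.65089)^2:
P(M) = 0.34911^2 = 0.121878
P(M+2) = 2 × 0.34911^1 × 0.65089^1 = 0.454464
P(M+4) = 0.65089^2 = 0.423658
The M+2 peak is largest (0.454464); scaling to 100 gives 26.82 : 100.00 : 93.22.

26.82 : 100.00 : 93.22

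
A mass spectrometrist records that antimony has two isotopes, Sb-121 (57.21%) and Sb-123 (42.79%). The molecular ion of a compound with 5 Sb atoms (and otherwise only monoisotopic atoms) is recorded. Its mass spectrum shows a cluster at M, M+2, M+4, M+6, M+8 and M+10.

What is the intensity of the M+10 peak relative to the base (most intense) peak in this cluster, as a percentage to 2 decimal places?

4.18%

Binomial terms of (0.5721 + 0.4279)^5: M 0.0613, M+2 0.2292, M+4 0.3428, M+6 0.2564, M+8 0.0959, M+10 0.0143 → M+4 is the base peak.
P(M+4) = C(5,2) × 0.5721^3 × 0.4279^2 = 10 × 0.18724742 × 0.18309841 = 0.342847 (base)
P(M+10) = C(5,5) × 0.5721^0 × 0.4279^5 = 1 × 1.0000 × 0.01434536 = 0.014345
Relative intensity = 0.014345 / 0.342847 × 100 = 4.18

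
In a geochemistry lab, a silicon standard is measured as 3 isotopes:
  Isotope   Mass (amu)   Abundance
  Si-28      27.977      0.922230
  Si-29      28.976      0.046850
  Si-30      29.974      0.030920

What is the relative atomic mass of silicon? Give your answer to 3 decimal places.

28.086 amu

The abundance-weighted mean is 0.922230 × 27.977 + 0.046850 × 28.976 + 0.030920 × 29.974
= 25.8012 + 1.3575 + 0.9268 = 28.0855 amu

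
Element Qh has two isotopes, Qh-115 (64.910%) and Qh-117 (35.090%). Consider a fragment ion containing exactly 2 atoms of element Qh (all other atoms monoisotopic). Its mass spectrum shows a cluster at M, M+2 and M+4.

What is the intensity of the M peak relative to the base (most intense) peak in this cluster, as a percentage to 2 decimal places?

(0.64910 + 0.35090)^2 gives M 0.4213, M+2 0.4555, M+4 0.1231; the largest is M+2.
P(M+2) = C(2,1) × 0.64910^1 × 0.35090^1 = 2 × 0.6491 × 0.3509 = 0.455538 (base)
P(M) = C(2,0) × 0.64910^2 × 0.35090^0 = 1 × 0.42133081 × 1.0000 = 0.421331
Relative intensity = 0.421331 / 0.455538 × 100 = 92.49

92.49%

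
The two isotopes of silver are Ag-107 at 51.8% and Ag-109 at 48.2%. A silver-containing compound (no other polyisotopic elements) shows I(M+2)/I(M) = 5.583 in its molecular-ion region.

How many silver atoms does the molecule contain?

With n Ag atoms, P(M+2)/P(M) = C(n,1)·p^(n−1)q / p^n = n·q/p = n · 0.482/0.518.
n = 5.583 × 0.518/0.482 = 6.00 ≈ 6

6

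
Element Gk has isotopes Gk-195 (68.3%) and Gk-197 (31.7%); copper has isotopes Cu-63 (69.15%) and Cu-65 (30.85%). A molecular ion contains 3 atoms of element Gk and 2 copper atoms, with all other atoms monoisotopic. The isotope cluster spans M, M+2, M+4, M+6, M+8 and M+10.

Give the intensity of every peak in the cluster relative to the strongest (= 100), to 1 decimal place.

43.8 : 100.0 : 91.4 : 41.7 : 9.5 : 0.9

Element Gk pattern (n=3): 0.31861199 : 0.44363104 : 0.20590196 : 0.03185501
Copper pattern (n=2): 0.47817225 : 0.4266555 : 0.09517225
Convolve the two distributions (both contribute in 2-u steps):
  M: 0.31861199×0.47817225 = 0.152351
  M+2: 0.31861199×0.4266555 + 0.44363104×0.47817225 = 0.348070
  M+4: 0.31861199×0.09517225 + 0.44363104×0.4266555 + 0.20590196×0.47817225 = 0.318057
  M+6: 0.44363104×0.09517225 + 0.20590196×0.4266555 + 0.03185501×0.47817225 = 0.145303
  M+8: 0.20590196×0.09517225 + 0.03185501×0.4266555 = 0.033187
  M+10: 0.03185501×0.09517225 = 0.003032
Scale to base peak (0.348070) = 100: 43.8 : 100.0 : 91.4 : 41.7 : 9.5 : 0.9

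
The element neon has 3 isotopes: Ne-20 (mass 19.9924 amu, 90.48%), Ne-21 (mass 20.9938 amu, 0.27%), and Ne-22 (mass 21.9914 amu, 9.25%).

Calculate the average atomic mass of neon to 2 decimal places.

Average mass = Σ (abundance × isotope mass) = 0.9048 × 19.9924 + 0.0027 × 20.9938 + 0.0925 × 21.9914
= 18.08912 + 0.05668 + 2.03420 = 20.18000 amu

20.18 amu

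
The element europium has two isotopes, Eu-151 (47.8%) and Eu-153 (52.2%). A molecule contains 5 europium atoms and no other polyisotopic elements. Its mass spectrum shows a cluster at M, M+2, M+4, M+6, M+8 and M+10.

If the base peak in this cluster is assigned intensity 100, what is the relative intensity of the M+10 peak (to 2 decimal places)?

(0.478 + 0.522)^5 gives M 0.0250, M+2 0.1363, M+4 0.2976, M+6 0.3250, M+8 0.1775, M+10 0.0388; the largest is M+6.
P(M+6) = C(5,3) × 0.478^2 × 0.522^3 = 10 × 0.228484 × 0.14223665 = 0.324988 (base)
P(M+10) = C(5,5) × 0.478^0 × 0.522^5 = 1 × 1.0000 × 0.03875721 = 0.038757
Relative intensity = 0.038757 / 0.324988 × 100 = 11.93

11.93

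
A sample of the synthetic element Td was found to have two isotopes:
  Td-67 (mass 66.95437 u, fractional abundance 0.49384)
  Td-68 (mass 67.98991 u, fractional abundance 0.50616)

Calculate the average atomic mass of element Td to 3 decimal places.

67.479 u

Average mass = Σ (abundance × isotope mass) = 0.49384 × 66.95437 + 0.50616 × 67.98991
= 33.064746 + 34.413773 = 67.478519 u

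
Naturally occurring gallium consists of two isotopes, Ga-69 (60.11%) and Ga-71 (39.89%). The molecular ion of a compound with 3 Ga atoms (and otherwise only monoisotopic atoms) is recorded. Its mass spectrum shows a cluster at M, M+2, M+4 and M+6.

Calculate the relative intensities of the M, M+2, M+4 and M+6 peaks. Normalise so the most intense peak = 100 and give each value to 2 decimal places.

50.23 : 100.00 : 66.36 : 14.68

Each Ga atom is independently Ga-69 (p = 0.6011) or Ga-71 (q = 0.3989); the cluster is the binomial expansion (p + q)^3.
P(M) = 0.6011^3 = 0.217190
P(M+2) = 3 × 0.6011^2 × 0.3989^1 = 0.432393
P(M+4) = 3 × 0.6011^1 × 0.3989^2 = 0.286943
P(M+6) = 0.3989^3 = 0.063473
The M+2 peak is largest (0.432393); scaling to 100 gives 50.23 : 100.00 : 66.36 : 14.68.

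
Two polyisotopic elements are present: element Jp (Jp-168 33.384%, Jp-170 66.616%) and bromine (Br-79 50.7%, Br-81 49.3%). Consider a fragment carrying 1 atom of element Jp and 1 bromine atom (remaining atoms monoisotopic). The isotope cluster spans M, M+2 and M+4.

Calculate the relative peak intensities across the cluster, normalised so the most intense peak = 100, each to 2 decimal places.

33.69 : 100.00 : 65.38

Element Jp pattern (n=1): 0.33384 : 0.66616
Bromine pattern (n=1): 0.5070 : 0.4930
Convolve the two distributions (both contribute in 2-u steps):
  M: 0.33384×0.5070 = 0.169257
  M+2: 0.33384×0.4930 + 0.66616×0.5070 = 0.502326
  M+4: 0.66616×0.4930 = 0.328417
Scale to base peak (0.502326) = 100: 33.69 : 100.00 : 65.38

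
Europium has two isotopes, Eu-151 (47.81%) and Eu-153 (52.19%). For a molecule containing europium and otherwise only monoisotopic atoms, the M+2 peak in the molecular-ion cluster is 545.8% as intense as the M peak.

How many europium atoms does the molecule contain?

5

With n Eu atoms, P(M+2)/P(M) = C(n,1)·p^(n−1)q / p^n = n·q/p = n · 0.5219/0.4781.
n = 5.458 × 0.4781/0.5219 = 5.00 ≈ 5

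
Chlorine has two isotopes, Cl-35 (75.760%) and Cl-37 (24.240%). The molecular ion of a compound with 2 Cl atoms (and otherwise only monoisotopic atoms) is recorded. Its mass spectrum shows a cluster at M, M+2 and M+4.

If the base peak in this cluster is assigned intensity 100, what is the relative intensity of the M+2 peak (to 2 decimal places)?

63.99

Binomial terms of (0.75760 + 0.24240)^2: M 0.5740, M+2 0.3673, M+4 0.0588 → M is the base peak.
P(M) = C(2,0) × 0.75760^2 × 0.24240^0 = 1 × 0.57395776 × 1.0000 = 0.573958 (base)
P(M+2) = C(2,1) × 0.75760^1 × 0.24240^1 = 2 × 0.7576 × 0.2424 = 0.367284
Relative intensity = 0.367284 / 0.573958 × 100 = 63.99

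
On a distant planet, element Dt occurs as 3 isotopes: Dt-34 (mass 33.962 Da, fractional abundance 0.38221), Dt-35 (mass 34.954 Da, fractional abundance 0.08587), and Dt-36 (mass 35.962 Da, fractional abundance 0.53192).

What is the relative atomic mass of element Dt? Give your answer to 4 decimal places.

35.1110 Da

Average mass = Σ (abundance × isotope mass) = 0.38221 × 33.962 + 0.08587 × 34.954 + 0.53192 × 35.962
= 12.98062 + 3.00150 + 19.12891 = 35.11103 Da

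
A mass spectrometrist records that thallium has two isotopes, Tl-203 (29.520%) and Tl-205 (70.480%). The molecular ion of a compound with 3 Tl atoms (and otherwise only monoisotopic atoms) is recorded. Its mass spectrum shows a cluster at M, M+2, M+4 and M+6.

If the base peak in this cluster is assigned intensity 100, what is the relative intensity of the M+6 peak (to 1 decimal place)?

(0.29520 + 0.70480)^3 gives M 0.0257, M+2 0.1843, M+4 0.4399, M+6 0.3501; the largest is M+4.
P(M+4) = C(3,2) × 0.29520^1 × 0.70480^2 = 3 × 0.2952 × 0.49674304 = 0.439916 (base)
P(M+6) = C(3,3) × 0.29520^0 × 0.70480^3 = 1 × 1.0000 × 0.35010449 = 0.350104
Relative intensity = 0.350104 / 0.439916 × 100 = 79.6

79.6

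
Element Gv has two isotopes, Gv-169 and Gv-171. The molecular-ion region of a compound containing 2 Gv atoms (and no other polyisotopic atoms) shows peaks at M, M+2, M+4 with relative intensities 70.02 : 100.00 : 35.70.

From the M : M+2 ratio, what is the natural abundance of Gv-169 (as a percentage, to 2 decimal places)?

Write p for the Gv-169 fraction. I(M+2)/I(M) = [C(2,1)·p^1·(1−p)] / p^2 = 2·(1−p)/p = 100.00/70.02 = 1.4282
(1−p)/p = 1.4282/2 = 0.7141  ⇒  p = 1/(1 + 0.7141) = 0.5834
Gv-169: 58.34%, Gv-171: 41.66%.

58.34%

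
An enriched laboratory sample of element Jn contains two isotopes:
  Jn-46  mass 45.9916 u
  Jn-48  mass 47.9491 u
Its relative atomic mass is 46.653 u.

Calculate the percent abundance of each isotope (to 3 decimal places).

Jn-46: 66.212%, Jn-48: 33.788%

Writing the weighted mean with unknown fraction x of Jn-46:
45.9916·x + 47.9491·(1 − x) = 46.653
(45.9916 − 47.9491)·x = 46.653 − 47.9491
x = -1.2961 / -1.9575 = 0.66212 → 66.212% Jn-46, 33.788% Jn-48.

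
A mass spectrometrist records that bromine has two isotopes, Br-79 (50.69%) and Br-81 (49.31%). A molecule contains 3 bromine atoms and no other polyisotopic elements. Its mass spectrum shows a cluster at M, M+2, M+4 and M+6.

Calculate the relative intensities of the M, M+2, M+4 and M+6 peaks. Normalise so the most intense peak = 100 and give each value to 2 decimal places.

Each Br atom is independently Br-79 (p = 0.5069) or Br-81 (q = 0.4931); the cluster is the binomial expansion (p + q)^3.
P(M) = 0.5069^3 = 0.130247
P(M+2) = 3 × 0.5069^2 × 0.4931^1 = 0.380103
P(M+4) = 3 × 0.5069^1 × 0.4931^2 = 0.369755
P(M+6) = 0.4931^3 = 0.119896
The M+2 peak is largest (0.380103); scaling to 100 gives 34.27 : 100.00 : 97.28 : 31.54.

34.27 : 100.00 : 97.28 : 31.54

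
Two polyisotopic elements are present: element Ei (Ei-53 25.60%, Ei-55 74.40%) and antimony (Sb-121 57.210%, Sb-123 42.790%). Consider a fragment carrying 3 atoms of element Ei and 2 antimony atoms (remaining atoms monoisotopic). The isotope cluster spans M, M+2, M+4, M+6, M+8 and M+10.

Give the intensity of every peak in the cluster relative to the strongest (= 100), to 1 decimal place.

1.5 : 15.2 : 57.8 : 100.0 : 75.6 : 20.4

Element Ei pattern (n=3): 0.01677722 : 0.14627635 : 0.42511565 : 0.41183078
Antimony pattern (n=2): 0.32729841 : 0.48960318 : 0.18309841
Convolve the two distributions (both contribute in 2-u steps):
  M: 0.01677722×0.32729841 = 0.005491
  M+2: 0.01677722×0.48960318 + 0.14627635×0.32729841 = 0.056090
  M+4: 0.01677722×0.18309841 + 0.14627635×0.48960318 + 0.42511565×0.32729841 = 0.213829
  M+6: 0.14627635×0.18309841 + 0.42511565×0.48960318 + 0.41183078×0.32729841 = 0.369713
  M+8: 0.42511565×0.18309841 + 0.41183078×0.48960318 = 0.279472
  M+10: 0.41183078×0.18309841 = 0.075406
Scale to base peak (0.369713) = 100: 1.5 : 15.2 : 57.8 : 100.0 : 75.6 : 20.4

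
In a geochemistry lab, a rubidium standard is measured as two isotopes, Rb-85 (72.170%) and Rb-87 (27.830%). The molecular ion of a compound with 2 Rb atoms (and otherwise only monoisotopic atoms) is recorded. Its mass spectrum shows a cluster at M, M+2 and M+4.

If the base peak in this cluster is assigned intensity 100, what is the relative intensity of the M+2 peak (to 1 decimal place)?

77.1

(0.72170 + 0.27830)^2 gives M 0.5209, M+2 0.4017, M+4 0.0775; the largest is M.
P(M) = C(2,0) × 0.72170^2 × 0.27830^0 = 1 × 0.52085089 × 1.0000 = 0.520851 (base)
P(M+2) = C(2,1) × 0.72170^1 × 0.27830^1 = 2 × 0.7217 × 0.2783 = 0.401698
Relative intensity = 0.401698 / 0.520851 × 100 = 77.1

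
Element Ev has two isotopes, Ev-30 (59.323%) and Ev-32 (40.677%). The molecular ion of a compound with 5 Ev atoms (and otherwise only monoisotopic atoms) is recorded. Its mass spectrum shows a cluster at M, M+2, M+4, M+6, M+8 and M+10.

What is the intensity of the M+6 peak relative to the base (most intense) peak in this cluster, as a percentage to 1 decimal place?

(0.59323 + 0.40677)^5 gives M 0.0735, M+2 0.2519, M+4 0.3454, M+6 0.2369, M+8 0.0812, M+10 0.0111; the largest is M+4.
P(M+4) = C(5,2) × 0.59323^3 × 0.40677^2 = 10 × 0.20877059 × 0.16546183 = 0.345436 (base)
P(M+6) = C(5,3) × 0.59323^2 × 0.40677^3 = 10 × 0.35192183 × 0.06730491 = 0.236861
Relative intensity = 0.236861 / 0.345436 × 100 = 68.6

68.6%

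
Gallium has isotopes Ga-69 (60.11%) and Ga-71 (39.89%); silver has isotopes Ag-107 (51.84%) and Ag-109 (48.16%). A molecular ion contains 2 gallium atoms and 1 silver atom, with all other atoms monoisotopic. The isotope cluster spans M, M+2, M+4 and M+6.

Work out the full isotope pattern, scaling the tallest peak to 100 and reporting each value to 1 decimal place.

Gallium pattern (n=2): 0.36132121 : 0.47955758 : 0.15912121
Silver pattern (n=1): 0.5184 : 0.4816
Convolve the two distributions (both contribute in 2-u steps):
  M: 0.36132121×0.5184 = 0.187309
  M+2: 0.36132121×0.4816 + 0.47955758×0.5184 = 0.422615
  M+4: 0.47955758×0.4816 + 0.15912121×0.5184 = 0.313443
  M+6: 0.15912121×0.4816 = 0.076633
Scale to base peak (0.422615) = 100: 44.3 : 100.0 : 74.2 : 18.1

44.3 : 100.0 : 74.2 : 18.1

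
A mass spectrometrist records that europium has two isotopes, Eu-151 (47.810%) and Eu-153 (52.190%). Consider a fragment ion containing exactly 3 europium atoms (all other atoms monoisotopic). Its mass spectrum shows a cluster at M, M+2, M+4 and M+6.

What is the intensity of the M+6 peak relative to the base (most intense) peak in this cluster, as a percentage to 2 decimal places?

36.39%

(0.47810 + 0.52190)^3 gives M 0.1093, M+2 0.3579, M+4 0.3907, M+6 0.1422; the largest is M+4.
P(M+4) = C(3,2) × 0.47810^1 × 0.52190^2 = 3 × 0.4781 × 0.27237961 = 0.390674 (base)
P(M+6) = C(3,3) × 0.47810^0 × 0.52190^3 = 1 × 1.0000 × 0.14215492 = 0.142155
Relative intensity = 0.142155 / 0.390674 × 100 = 36.39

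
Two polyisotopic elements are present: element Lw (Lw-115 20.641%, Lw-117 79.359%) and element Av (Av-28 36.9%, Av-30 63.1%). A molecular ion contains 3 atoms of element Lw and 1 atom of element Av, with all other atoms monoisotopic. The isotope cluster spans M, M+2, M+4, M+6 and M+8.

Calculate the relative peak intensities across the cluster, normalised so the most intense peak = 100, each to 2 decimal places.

0.75 : 9.98 : 48.29 : 100.00 : 73.26

Element Lw pattern (n=3): 0.00879412 : 0.10143292 : 0.38998182 : 0.49979115
Element Av pattern (n=1): 0.3690 : 0.6310
Convolve the two distributions (both contribute in 2-u steps):
  M: 0.00879412×0.3690 = 0.003245
  M+2: 0.00879412×0.6310 + 0.10143292×0.3690 = 0.042978
  M+4: 0.10143292×0.6310 + 0.38998182×0.3690 = 0.207907
  M+6: 0.38998182×0.6310 + 0.49979115×0.3690 = 0.430501
  M+8: 0.49979115×0.6310 = 0.315368
Scale to base peak (0.430501) = 100: 0.75 : 9.98 : 48.29 : 100.00 : 73.26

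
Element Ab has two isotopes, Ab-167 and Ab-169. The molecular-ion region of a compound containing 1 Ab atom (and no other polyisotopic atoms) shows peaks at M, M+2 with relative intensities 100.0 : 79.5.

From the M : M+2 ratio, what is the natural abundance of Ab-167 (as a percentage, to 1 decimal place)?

Let p = fractional abundance of Ab-167. I(M+2)/I(M) = [C(1,1)·p^0·(1−p)] / p^1 = 1·(1−p)/p = 79.5/100.0 = 0.7950
(1−p)/p = 0.7950/1 = 0.7950  ⇒  p = 1/(1 + 0.7950) = 0.5571
Ab-167: 55.7%, Ab-169: 44.3%.

55.7%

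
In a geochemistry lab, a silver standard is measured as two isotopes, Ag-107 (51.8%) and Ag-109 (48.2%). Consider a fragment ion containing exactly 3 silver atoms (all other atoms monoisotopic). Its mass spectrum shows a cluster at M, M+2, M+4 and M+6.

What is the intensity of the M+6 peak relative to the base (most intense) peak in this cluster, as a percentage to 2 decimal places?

28.86%

Term probabilities: M 0.1390, M+2 0.3880, M+4 0.3610, M+6 0.1120. Base peak = M+2.
P(M+2) = C(3,1) × 0.518^2 × 0.482^1 = 3 × 0.268324 × 0.4820 = 0.387997 (base)
P(M+6) = C(3,3) × 0.518^0 × 0.482^3 = 1 × 1.0000 × 0.11198017 = 0.111980
Relative intensity = 0.111980 / 0.387997 × 100 = 28.86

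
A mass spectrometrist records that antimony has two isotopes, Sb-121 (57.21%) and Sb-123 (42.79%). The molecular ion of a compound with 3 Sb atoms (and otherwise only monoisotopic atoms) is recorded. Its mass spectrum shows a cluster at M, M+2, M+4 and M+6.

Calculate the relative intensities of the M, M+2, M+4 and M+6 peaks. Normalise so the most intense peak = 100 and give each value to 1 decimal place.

44.6 : 100.0 : 74.8 : 18.6

Expanding (0.5721 + 0.4279)^3:
P(M) = 0.5721^3 = 0.187247
P(M+2) = 3 × 0.5721^2 × 0.4279^1 = 0.420153
P(M+4) = 3 × 0.5721^1 × 0.4279^2 = 0.314252
P(M+6) = 0.4279^3 = 0.078348
The M+2 peak is largest (0.420153); scaling to 100 gives 44.6 : 100.0 : 74.8 : 18.6.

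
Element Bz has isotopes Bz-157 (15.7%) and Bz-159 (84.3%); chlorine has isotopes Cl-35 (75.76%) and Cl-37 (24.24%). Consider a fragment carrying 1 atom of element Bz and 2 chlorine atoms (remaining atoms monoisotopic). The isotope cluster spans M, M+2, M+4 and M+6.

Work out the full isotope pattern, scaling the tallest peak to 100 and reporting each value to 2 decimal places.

Element Bz pattern (n=1): 0.1570 : 0.8430
Chlorine pattern (n=2): 0.57395776 : 0.36728448 : 0.05875776
Convolve the two distributions (both contribute in 2-u steps):
  M: 0.1570×0.57395776 = 0.090111
  M+2: 0.1570×0.36728448 + 0.8430×0.57395776 = 0.541510
  M+4: 0.1570×0.05875776 + 0.8430×0.36728448 = 0.318846
  M+6: 0.8430×0.05875776 = 0.049533
Scale to base peak (0.541510) = 100: 16.64 : 100.00 : 58.88 : 9.15

16.64 : 100.00 : 58.88 : 9.15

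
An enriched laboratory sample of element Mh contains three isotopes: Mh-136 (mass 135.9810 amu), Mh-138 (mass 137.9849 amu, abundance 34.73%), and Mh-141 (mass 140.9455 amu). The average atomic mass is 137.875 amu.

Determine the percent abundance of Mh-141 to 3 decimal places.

24.132%

Let x and y be the fractions of Mh-136 and Mh-141. Then x + y = 1 − 0.3473 = 0.6527 and 135.9810x + 140.9455y = 137.875 − 0.3473×137.9849 = 89.95284423.
Substituting: 135.9810x + 140.9455(0.6527 − x) = 89.95284423
(135.9810 − 140.9455)x = -2.04228362  ⇒  x = 0.41138, y = 0.24132
Mh-136: 41.138%, Mh-141: 24.132%.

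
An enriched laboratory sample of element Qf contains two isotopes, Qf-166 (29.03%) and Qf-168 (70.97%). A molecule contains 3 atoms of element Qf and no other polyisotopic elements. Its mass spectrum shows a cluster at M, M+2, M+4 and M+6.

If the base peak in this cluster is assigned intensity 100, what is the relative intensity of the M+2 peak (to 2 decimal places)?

40.90

(0.2903 + 0.7097)^3 gives M 0.0245, M+2 0.1794, M+4 0.4386, M+6 0.3575; the largest is M+4.
P(M+4) = C(3,2) × 0.2903^1 × 0.7097^2 = 3 × 0.2903 × 0.50367409 = 0.438650 (base)
P(M+2) = C(3,1) × 0.2903^2 × 0.7097^1 = 3 × 0.08427409 × 0.7097 = 0.179428
Relative intensity = 0.179428 / 0.438650 × 100 = 40.90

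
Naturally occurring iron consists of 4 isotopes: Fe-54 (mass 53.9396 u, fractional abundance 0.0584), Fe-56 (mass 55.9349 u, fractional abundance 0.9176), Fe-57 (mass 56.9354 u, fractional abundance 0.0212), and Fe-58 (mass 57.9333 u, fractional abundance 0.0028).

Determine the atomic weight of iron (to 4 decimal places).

55.8452 u

The abundance-weighted mean is 0.0584 × 53.9396 + 0.9176 × 55.9349 + 0.0212 × 56.9354 + 0.0028 × 57.9333
= 3.15007 + 51.32586 + 1.20703 + 0.16221 = 55.84517 u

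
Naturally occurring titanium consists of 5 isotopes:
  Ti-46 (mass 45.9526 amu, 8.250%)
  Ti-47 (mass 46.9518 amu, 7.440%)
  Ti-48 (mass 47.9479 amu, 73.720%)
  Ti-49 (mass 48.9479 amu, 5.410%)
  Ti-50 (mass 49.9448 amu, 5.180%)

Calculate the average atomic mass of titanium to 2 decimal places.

47.87 amu

The abundance-weighted mean is 0.08250 × 45.9526 + 0.07440 × 46.9518 + 0.73720 × 47.9479 + 0.05410 × 48.9479 + 0.05180 × 49.9448
= 3.79109 + 3.49321 + 35.34719 + 2.64808 + 2.58714 = 47.86671 amu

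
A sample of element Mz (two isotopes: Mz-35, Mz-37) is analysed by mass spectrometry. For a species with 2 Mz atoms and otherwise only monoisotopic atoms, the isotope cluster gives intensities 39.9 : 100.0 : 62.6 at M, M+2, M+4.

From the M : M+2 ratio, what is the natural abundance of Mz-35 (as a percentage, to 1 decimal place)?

If p is the fraction of Mz that is Mz-35, then I(M+2)/I(M) = [C(2,1)·p^1·(1−p)] / p^2 = 2·(1−p)/p = 100.0/39.9 = 2.5063
(1−p)/p = 2.5063/2 = 1.2531  ⇒  p = 1/(1 + 1.2531) = 0.4438
Mz-35: 44.4%, Mz-37: 55.6%.

44.4%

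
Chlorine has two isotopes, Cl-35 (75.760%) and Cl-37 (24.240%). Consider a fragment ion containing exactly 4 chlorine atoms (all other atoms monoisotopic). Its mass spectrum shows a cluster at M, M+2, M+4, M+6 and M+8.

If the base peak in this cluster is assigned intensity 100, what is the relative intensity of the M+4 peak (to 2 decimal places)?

Binomial terms of (0.75760 + 0.24240)^4: M 0.3294, M+2 0.4216, M+4 0.2023, M+6 0.0432, M+8 0.0035 → M+2 is the base peak.
P(M+2) = C(4,1) × 0.75760^3 × 0.24240^1 = 4 × 0.4348304 × 0.2424 = 0.421612 (base)
P(M+4) = C(4,2) × 0.75760^2 × 0.24240^2 = 6 × 0.57395776 × 0.05875776 = 0.202347
Relative intensity = 0.202347 / 0.421612 × 100 = 47.99

47.99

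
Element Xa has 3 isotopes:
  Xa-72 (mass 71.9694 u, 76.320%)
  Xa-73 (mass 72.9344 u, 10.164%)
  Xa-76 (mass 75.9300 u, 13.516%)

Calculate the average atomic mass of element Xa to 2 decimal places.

72.60 u

Ar = Σ fᵢ·mᵢ = 0.76320 × 71.9694 + 0.10164 × 72.9344 + 0.13516 × 75.9300
= 54.92705 + 7.41305 + 10.26270 = 72.60280 u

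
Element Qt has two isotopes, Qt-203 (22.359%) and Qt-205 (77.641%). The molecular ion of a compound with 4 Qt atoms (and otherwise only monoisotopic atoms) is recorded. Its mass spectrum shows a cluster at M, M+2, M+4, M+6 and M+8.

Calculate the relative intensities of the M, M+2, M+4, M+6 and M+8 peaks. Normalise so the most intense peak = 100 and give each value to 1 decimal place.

0.6 : 8.3 : 43.2 : 100.0 : 86.8

Expanding (0.22359 + 0.77641)^4:
P(M) = 0.22359^4 = 0.002499
P(M+2) = 4 × 0.22359^3 × 0.77641^1 = 0.034714
P(M+4) = 6 × 0.22359^2 × 0.77641^2 = 0.180817
P(M+6) = 4 × 0.22359^1 × 0.77641^3 = 0.418587
P(M+8) = 0.77641^4 = 0.363383
The M+6 peak is largest (0.418587); scaling to 100 gives 0.6 : 8.3 : 43.2 : 100.0 : 86.8.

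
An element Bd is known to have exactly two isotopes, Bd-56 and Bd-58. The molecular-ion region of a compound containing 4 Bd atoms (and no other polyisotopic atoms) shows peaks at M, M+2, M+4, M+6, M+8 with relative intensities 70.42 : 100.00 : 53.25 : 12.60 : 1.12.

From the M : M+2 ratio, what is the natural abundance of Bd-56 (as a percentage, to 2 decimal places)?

73.80%

Write p for the Bd-56 fraction. I(M+2)/I(M) = [C(4,1)·p^3·(1−p)] / p^4 = 4·(1−p)/p = 100.00/70.42 = 1.4201
(1−p)/p = 1.4201/4 = 0.3550  ⇒  p = 1/(1 + 0.3550) = 0.7380
Bd-56: 73.80%, Bd-58: 26.20%.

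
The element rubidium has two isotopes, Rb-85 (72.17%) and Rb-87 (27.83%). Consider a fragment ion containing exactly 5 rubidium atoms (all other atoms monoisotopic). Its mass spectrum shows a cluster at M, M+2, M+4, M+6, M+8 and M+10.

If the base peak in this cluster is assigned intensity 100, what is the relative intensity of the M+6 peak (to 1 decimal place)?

Binomial terms of (0.7217 + 0.2783)^5: M 0.1958, M+2 0.3775, M+4 0.2911, M+6 0.1123, M+8 0.0216, M+10 0.0017 → M+2 is the base peak.
P(M+2) = C(5,1) × 0.7217^4 × 0.2783^1 = 5 × 0.27128565 × 0.2783 = 0.377494 (base)
P(M+6) = C(5,3) × 0.7217^2 × 0.2783^3 = 10 × 0.52085089 × 0.02155458 = 0.112267
Relative intensity = 0.112267 / 0.377494 × 100 = 29.7

29.7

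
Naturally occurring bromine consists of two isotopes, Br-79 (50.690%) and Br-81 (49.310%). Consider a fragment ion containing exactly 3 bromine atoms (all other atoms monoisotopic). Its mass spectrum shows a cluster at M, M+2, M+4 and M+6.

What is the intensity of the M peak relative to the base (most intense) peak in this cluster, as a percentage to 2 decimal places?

Binomial terms of (0.50690 + 0.49310)^3: M 0.1302, M+2 0.3801, M+4 0.3698, M+6 0.1199 → M+2 is the base peak.
P(M+2) = C(3,1) × 0.50690^2 × 0.49310^1 = 3 × 0.25694761 × 0.4931 = 0.380103 (base)
P(M) = C(3,0) × 0.50690^3 × 0.49310^0 = 1 × 0.13024674 × 1.0000 = 0.130247
Relative intensity = 0.130247 / 0.380103 × 100 = 34.27

34.27%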